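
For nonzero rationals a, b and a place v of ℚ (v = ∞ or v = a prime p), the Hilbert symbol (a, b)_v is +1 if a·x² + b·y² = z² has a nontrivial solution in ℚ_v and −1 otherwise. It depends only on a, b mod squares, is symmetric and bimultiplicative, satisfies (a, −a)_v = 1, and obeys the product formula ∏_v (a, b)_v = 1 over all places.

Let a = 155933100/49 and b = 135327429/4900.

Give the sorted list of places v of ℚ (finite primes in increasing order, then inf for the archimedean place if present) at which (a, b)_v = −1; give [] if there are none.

[31, 41]

Mod squares: a ≡ 2139, b ≡ 5781. Check v ∈ {∞, 2, 3, 5, 7, 17, 23, 31, 41, 47}.
v=2: v_2(a)=2, v_2(b)=-2; units ≡ 3, 5 (mod 8); ε·ε+αω+βω = 1·0+2·1+-2·1 ≡ 0  ⇒  (a,b)_2 = +1.
v=3: a=3^7·(≡2), b=3^5·(≡1) mod 3; (2|3)=-1, (1|3)=+1; (−1)^{7·5·1}·(-1)^5·(+1)^7 = +1.
v=31: a=31^1·(≡16), b=31^0·(≡30) mod 31; (16|31)=+1, (30|31)=-1; (−1)^{1·0·15}·(+1)^0·(-1)^1 = -1.
v=47: a=47^0·(≡36), b=47^1·(≡19) mod 47; (36|47)=+1, (19|47)=-1; (−1)^{0·1·23}·(+1)^1·(-1)^0 = +1.
v=5: a=5^2·(≡1), b=5^-2·(≡4) mod 5; (1|5)=+1, (4|5)=+1; (−1)^{2·-2·2}·(+1)^-2·(+1)^2 = +1.
v=∞: 2139 > 0 and 5781 > 0  ⇒  (a,b)_∞ = +1.
v=23: a=23^1·(≡12), b=23^0·(≡6) mod 23; (12|23)=+1, (6|23)=+1; (−1)^{1·0·11}·(+1)^0·(+1)^1 = +1.
v=17: a=17^0·(≡6), b=17^2·(≡16) mod 17; (6|17)=-1, (16|17)=+1; (−1)^{0·2·8}·(-1)^2·(+1)^0 = +1.
v=7: a=7^-2·(≡1), b=7^-2·(≡3) mod 7; (1|7)=+1, (3|7)=-1; (−1)^{-2·-2·3}·(+1)^-2·(-1)^-2 = +1.
v=41: a=41^0·(≡12), b=41^1·(≡10) mod 41; (12|41)=-1, (10|41)=+1; (−1)^{0·1·20}·(-1)^1·(+1)^0 = -1.
Ram(2139, 5781) = {31, 41}; no ℚ_31-point on the conic.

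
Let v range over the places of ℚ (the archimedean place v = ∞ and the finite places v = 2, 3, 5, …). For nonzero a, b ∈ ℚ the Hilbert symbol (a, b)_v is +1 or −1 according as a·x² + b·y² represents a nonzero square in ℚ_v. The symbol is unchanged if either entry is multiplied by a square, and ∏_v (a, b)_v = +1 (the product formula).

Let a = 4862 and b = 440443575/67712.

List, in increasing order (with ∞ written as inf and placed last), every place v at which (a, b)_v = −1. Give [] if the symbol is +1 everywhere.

[2, 17]

(a, b) ≡ (4862, 286) mod (ℚ^×)²; places V = {2, 3, 5, 11, 13, 17, 23, ∞}.
(a,b)_∞: sgn(4862)=+, sgn(286)=+, so +1.
(a,b)_2: α=1, β=-7; u≡7, v≡7 (mod 8); ε(u)ε(v)=1·1, αω(v)=1·0, βω(u)=-7·0; sum ≡ 1  ⇒  -1.
(a,b)_17: α=1, u≡14; β=0, v≡10 (mod 17); (14|17)=-1, (10|17)=-1; sign (−1)^0·-1^0·-1^1 = -1.
(a,b)_5: α=0, u≡2; β=2, v≡4 (mod 5); (2|5)=-1, (4|5)=+1; sign (−1)^0·-1^2·+1^0 = +1.
(a,b)_3: α=0, u≡2; β=6, v≡1 (mod 3); (2|3)=-1, (1|3)=+1; sign (−1)^0·-1^6·+1^0 = +1.
(a,b)_11: α=1, u≡2; β=1, v≡4 (mod 11); (2|11)=-1, (4|11)=+1; sign (−1)^1·-1^1·+1^1 = +1.
(a,b)_23: α=0, u≡9; β=-2, v≡10 (mod 23); (9|23)=+1, (10|23)=-1; sign (−1)^0·+1^-2·-1^0 = +1.
(a,b)_13: α=1, u≡10; β=3, v≡10 (mod 13); (10|13)=+1, (10|13)=+1; sign (−1)^0·+1^3·+1^1 = +1.
|Ram(4862, 286)| = 2, even; anisotropic at {2, 17}.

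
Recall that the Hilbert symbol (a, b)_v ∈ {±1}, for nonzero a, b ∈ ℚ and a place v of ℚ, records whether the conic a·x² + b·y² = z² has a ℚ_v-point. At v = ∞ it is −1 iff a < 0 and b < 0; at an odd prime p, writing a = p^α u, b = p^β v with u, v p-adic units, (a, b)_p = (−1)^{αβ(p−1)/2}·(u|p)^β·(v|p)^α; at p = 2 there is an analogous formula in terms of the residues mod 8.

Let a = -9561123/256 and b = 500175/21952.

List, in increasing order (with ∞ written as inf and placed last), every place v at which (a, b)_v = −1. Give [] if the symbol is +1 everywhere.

Mod squares: a ≡ -1062347, b ≡ 1729. Check v ∈ {∞, 2, 3, 5, 7, 11, 13, 17, 19, 23}.
v=19: a=19^1·(≡4), b=19^1·(≡15) mod 19; (4|19)=+1, (15|19)=-1; (−1)^{1·1·9}·(+1)^1·(-1)^1 = +1.
v=13: a=13^1·(≡12), b=13^1·(≡1) mod 13; (12|13)=+1, (1|13)=+1; (−1)^{1·1·6}·(+1)^1·(+1)^1 = +1.
v=2: v_2(a)=-8, v_2(b)=-6; units ≡ 5, 1 (mod 8); ε·ε+αω+βω = 0·0+-8·0+-6·1 ≡ 0  ⇒  (a,b)_2 = +1.
v=11: a=11^1·(≡9), b=11^0·(≡7) mod 11; (9|11)=+1, (7|11)=-1; (−1)^{1·0·5}·(+1)^0·(-1)^1 = -1.
v=3: a=3^2·(≡1), b=3^4·(≡1) mod 3; (1|3)=+1, (1|3)=+1; (−1)^{2·4·1}·(+1)^4·(+1)^2 = +1.
v=23: a=23^1·(≡8), b=23^0·(≡4) mod 23; (8|23)=+1, (4|23)=+1; (−1)^{1·0·11}·(+1)^0·(+1)^1 = +1.
v=∞: -1062347 < 0 and 1729 > 0  ⇒  (a,b)_∞ = +1.
v=7: a=7^0·(≡4), b=7^-3·(≡4) mod 7; (4|7)=+1, (4|7)=+1; (−1)^{0·-3·3}·(+1)^-3·(+1)^0 = +1.
v=5: a=5^0·(≡2), b=5^2·(≡1) mod 5; (2|5)=-1, (1|5)=+1; (−1)^{0·2·2}·(-1)^2·(+1)^0 = +1.
v=17: a=17^1·(≡9), b=17^0·(≡7) mod 17; (9|17)=+1, (7|17)=-1; (−1)^{1·0·8}·(+1)^0·(-1)^1 = -1.
(-1062347, 1729 / ℚ) ramifies at {11, 17}: a division algebra.

[11, 17]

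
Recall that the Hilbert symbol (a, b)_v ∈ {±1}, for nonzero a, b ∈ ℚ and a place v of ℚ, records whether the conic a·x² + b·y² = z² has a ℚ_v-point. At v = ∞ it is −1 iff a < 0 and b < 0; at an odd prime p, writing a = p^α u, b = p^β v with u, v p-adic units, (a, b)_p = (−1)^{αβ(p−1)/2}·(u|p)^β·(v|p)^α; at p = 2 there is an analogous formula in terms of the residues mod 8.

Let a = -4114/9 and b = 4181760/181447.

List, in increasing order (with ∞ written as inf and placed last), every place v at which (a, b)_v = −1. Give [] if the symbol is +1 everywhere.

(a, b) ≡ (-34, 105) mod (ℚ^×)²; places V = {2, 3, 5, 7, 11, 17, 23, ∞}.
(a,b)_3: α=-2, u≡2; β=3, v≡2 (mod 3); (2|3)=-1, (2|3)=-1; sign (−1)^0·-1^3·-1^-2 = -1.
(a,b)_7: α=0, u≡1; β=-3, v≡4 (mod 7); (1|7)=+1, (4|7)=+1; sign (−1)^0·+1^-3·+1^0 = +1.
(a,b)_11: α=2, u≡6; β=2, v≡10 (mod 11); (6|11)=-1, (10|11)=-1; sign (−1)^0·-1^2·-1^2 = +1.
(a,b)_5: α=0, u≡4; β=1, v≡1 (mod 5); (4|5)=+1, (1|5)=+1; sign (−1)^0·+1^1·+1^0 = +1.
(a,b)_17: α=1, u≡9; β=0, v≡11 (mod 17); (9|17)=+1, (11|17)=-1; sign (−1)^0·+1^0·-1^1 = -1.
(a,b)_2: α=1, β=8; u≡7, v≡1 (mod 8); ε(u)ε(v)=1·0, αω(v)=1·0, βω(u)=8·0; sum ≡ 0  ⇒  +1.
(a,b)_∞: sgn(-34)=−, sgn(105)=+, so +1.
(a,b)_23: α=0, u≡8; β=-2, v≡4 (mod 23); (8|23)=+1, (4|23)=+1; sign (−1)^0·+1^-2·+1^0 = +1.
Ram(-34, 105) = {3, 17}; no ℚ_3-point on the conic.

[3, 17]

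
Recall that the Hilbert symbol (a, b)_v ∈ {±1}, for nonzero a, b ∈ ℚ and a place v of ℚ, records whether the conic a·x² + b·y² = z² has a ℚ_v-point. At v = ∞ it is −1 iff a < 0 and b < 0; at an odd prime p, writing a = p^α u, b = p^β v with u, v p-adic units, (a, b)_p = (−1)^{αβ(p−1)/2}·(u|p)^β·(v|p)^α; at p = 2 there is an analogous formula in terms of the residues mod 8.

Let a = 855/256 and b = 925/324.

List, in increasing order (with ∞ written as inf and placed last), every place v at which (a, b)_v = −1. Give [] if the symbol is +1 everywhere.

[5, 19]

Mod squares: a ≡ 95, b ≡ 37. Check v ∈ {∞, 2, 3, 5, 19, 37}.
v=5: a=5^1·(≡1), b=5^2·(≡3) mod 5; (1|5)=+1, (3|5)=-1; (−1)^{1·2·2}·(+1)^2·(-1)^1 = -1.
v=∞: 95 > 0 and 37 > 0  ⇒  (a,b)_∞ = +1.
v=3: a=3^2·(≡2), b=3^-4·(≡1) mod 3; (2|3)=-1, (1|3)=+1; (−1)^{2·-4·1}·(-1)^-4·(+1)^2 = +1.
v=19: a=19^1·(≡5), b=19^0·(≡13) mod 19; (5|19)=+1, (13|19)=-1; (−1)^{1·0·9}·(+1)^0·(-1)^1 = -1.
v=37: a=37^0·(≡11), b=37^1·(≡26) mod 37; (11|37)=+1, (26|37)=+1; (−1)^{0·1·18}·(+1)^1·(+1)^0 = +1.
v=2: v_2(a)=-8, v_2(b)=-2; units ≡ 7, 5 (mod 8); ε·ε+αω+βω = 1·0+-8·1+-2·0 ≡ 0  ⇒  (a,b)_2 = +1.
Ram(95, 37) = {5, 19}; no ℚ_5-point on the conic.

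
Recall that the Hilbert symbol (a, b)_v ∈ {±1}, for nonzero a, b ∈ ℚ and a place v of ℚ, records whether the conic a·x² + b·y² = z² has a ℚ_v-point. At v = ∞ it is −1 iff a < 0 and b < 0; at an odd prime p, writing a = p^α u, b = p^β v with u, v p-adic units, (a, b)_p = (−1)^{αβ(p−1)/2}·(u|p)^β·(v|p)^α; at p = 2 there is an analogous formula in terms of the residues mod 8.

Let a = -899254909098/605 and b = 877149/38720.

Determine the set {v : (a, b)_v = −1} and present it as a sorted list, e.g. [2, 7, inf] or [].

(a, b) ≡ (-7410, 1105) mod (ℚ^×)²; places V = {2, 3, 5, 7, 11, 13, 17, 19, 23, ∞}.
(a,b)_7: α=2, u≡5; β=2, v≡3 (mod 7); (5|7)=-1, (3|7)=-1; sign (−1)^0·-1^2·-1^2 = +1.
(a,b)_2: α=1, β=-6; u≡7, v≡1 (mod 8); ε(u)ε(v)=1·0, αω(v)=1·0, βω(u)=-6·0; sum ≡ 0  ⇒  +1.
(a,b)_17: α=2, u≡2; β=1, v≡11 (mod 17); (2|17)=+1, (11|17)=-1; sign (−1)^0·+1^1·-1^2 = +1.
(a,b)_11: α=-2, u≡3; β=-2, v≡9 (mod 11); (3|11)=+1, (9|11)=+1; sign (−1)^0·+1^-2·+1^-2 = +1.
(a,b)_∞: sgn(-7410)=−, sgn(1105)=+, so +1.
(a,b)_5: α=-1, u≡2; β=-1, v≡1 (mod 5); (2|5)=-1, (1|5)=+1; sign (−1)^0·-1^-1·+1^-1 = -1.
(a,b)_23: α=2, u≡5; β=0, v≡4 (mod 23); (5|23)=-1, (4|23)=+1; sign (−1)^0·-1^0·+1^2 = +1.
(a,b)_19: α=1, u≡16; β=0, v≡12 (mod 19); (16|19)=+1, (12|19)=-1; sign (−1)^0·+1^0·-1^1 = -1.
(a,b)_3: α=5, u≡2; β=4, v≡1 (mod 3); (2|3)=-1, (1|3)=+1; sign (−1)^0·-1^4·+1^5 = +1.
(a,b)_13: α=1, u≡11; β=1, v≡7 (mod 13); (11|13)=-1, (7|13)=-1; sign (−1)^0·-1^1·-1^1 = +1.
(-7410, 1105 / ℚ) ramifies at {5, 19}: a division algebra.

[5, 19]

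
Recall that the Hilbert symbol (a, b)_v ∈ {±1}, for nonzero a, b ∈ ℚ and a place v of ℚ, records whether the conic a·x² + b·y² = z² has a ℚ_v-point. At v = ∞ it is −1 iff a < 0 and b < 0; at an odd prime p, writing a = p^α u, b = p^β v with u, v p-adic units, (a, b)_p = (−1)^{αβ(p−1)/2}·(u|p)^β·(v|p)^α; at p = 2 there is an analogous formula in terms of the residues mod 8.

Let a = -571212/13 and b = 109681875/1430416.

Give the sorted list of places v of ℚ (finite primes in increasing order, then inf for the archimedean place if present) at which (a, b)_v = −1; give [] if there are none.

(a, b) ≡ (-22919, 19499) mod (ℚ^×)²; places V = {2, 3, 5, 13, 17, 23, 31, 37, 41, 43, ∞}.
(a,b)_∞: sgn(-22919)=−, sgn(19499)=+, so +1.
(a,b)_43: α=1, u≡30; β=0, v≡19 (mod 43); (30|43)=-1, (19|43)=-1; sign (−1)^0·-1^0·-1^1 = -1.
(a,b)_23: α=0, u≡3; β=-2, v≡18 (mod 23); (3|23)=+1, (18|23)=+1; sign (−1)^0·+1^-2·+1^0 = +1.
(a,b)_5: α=0, u≡1; β=4, v≡1 (mod 5); (1|5)=+1, (1|5)=+1; sign (−1)^0·+1^4·+1^0 = +1.
(a,b)_17: α=0, u≡3; β=1, v≡9 (mod 17); (3|17)=-1, (9|17)=+1; sign (−1)^0·-1^1·+1^0 = -1.
(a,b)_31: α=0, u≡21; β=1, v≡9 (mod 31); (21|31)=-1, (9|31)=+1; sign (−1)^0·-1^1·+1^0 = -1.
(a,b)_13: α=-1, u≡8; β=-2, v≡4 (mod 13); (8|13)=-1, (4|13)=+1; sign (−1)^0·-1^-2·+1^-1 = +1.
(a,b)_41: α=1, u≡29; β=0, v≡24 (mod 41); (29|41)=-1, (24|41)=-1; sign (−1)^0·-1^0·-1^1 = -1.
(a,b)_3: α=4, u≡1; β=2, v≡2 (mod 3); (1|3)=+1, (2|3)=-1; sign (−1)^0·+1^2·-1^4 = +1.
(a,b)_37: α=0, u≡28; β=1, v≡7 (mod 37); (28|37)=+1, (7|37)=+1; sign (−1)^0·+1^1·+1^0 = +1.
(a,b)_2: α=2, β=-4; u≡1, v≡3 (mod 8); ε(u)ε(v)=0·1, αω(v)=2·1, βω(u)=-4·0; sum ≡ 0  ⇒  +1.
|Ram(-22919, 19499)| = 4, even; anisotropic at {17, 31, 41, 43}.

[17, 31, 41, 43]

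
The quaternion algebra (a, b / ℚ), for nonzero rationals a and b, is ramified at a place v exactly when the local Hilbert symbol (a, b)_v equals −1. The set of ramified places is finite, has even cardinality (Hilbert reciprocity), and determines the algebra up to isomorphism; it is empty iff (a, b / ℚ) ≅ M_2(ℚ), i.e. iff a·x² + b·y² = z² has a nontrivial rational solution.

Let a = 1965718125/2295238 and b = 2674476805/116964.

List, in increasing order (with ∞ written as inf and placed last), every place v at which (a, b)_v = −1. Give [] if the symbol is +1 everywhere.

(a, b) ≡ (462, 5005) mod (ℚ^×)²; places V = {2, 3, 5, 7, 11, 13, 17, 19, 43, ∞}.
(a,b)_∞: sgn(462)=+, sgn(5005)=+, so +1.
(a,b)_19: α=-2, u≡9; β=-2, v≡2 (mod 19); (9|19)=+1, (2|19)=-1; sign (−1)^0·+1^-2·-1^-2 = +1.
(a,b)_2: α=-1, β=-2; u≡7, v≡5 (mod 8); ε(u)ε(v)=1·0, αω(v)=-1·1, βω(u)=-2·0; sum ≡ 1  ⇒  -1.
(a,b)_7: α=1, u≡3; β=1, v≡2 (mod 7); (3|7)=-1, (2|7)=+1; sign (−1)^1·-1^1·+1^1 = +1.
(a,b)_13: α=0, u≡2; β=1, v≡11 (mod 13); (2|13)=-1, (11|13)=-1; sign (−1)^0·-1^1·-1^0 = -1.
(a,b)_3: α=5, u≡1; β=-4, v≡1 (mod 3); (1|3)=+1, (1|3)=+1; sign (−1)^0·+1^-4·+1^5 = +1.
(a,b)_43: α=2, u≡30; β=2, v≡35 (mod 43); (30|43)=-1, (35|43)=+1; sign (−1)^0·-1^2·+1^2 = +1.
(a,b)_11: α=-1, u≡3; β=1, v≡1 (mod 11); (3|11)=+1, (1|11)=+1; sign (−1)^1·+1^1·+1^-1 = -1.
(a,b)_17: α=-2, u≡11; β=2, v≡10 (mod 17); (11|17)=-1, (10|17)=-1; sign (−1)^0·-1^2·-1^-2 = +1.
(a,b)_5: α=4, u≡3; β=1, v≡4 (mod 5); (3|5)=-1, (4|5)=+1; sign (−1)^0·-1^1·+1^4 = -1.
(462, 5005 / ℚ) ramifies at {2, 5, 11, 13}: a division algebra.

[2, 5, 11, 13]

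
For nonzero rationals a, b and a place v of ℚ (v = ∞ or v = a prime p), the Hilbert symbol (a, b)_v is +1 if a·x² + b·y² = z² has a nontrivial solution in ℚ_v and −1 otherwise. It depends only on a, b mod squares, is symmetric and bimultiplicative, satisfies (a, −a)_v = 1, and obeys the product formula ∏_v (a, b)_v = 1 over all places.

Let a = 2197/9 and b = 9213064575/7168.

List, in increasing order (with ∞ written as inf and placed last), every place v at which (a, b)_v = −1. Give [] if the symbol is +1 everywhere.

(a, b) ≡ (13, 90321) mod (ℚ^×)²; places V = {2, 3, 5, 7, 11, 13, 17, 23, ∞}.
(a,b)_23: α=0, u≡9; β=1, v≡17 (mod 23); (9|23)=+1, (17|23)=-1; sign (−1)^0·+1^1·-1^0 = +1.
(a,b)_2: α=0, β=-10; u≡5, v≡1 (mod 8); ε(u)ε(v)=0·0, αω(v)=0·0, βω(u)=-10·1; sum ≡ 0  ⇒  +1.
(a,b)_13: α=3, u≡3; β=4, v≡9 (mod 13); (3|13)=+1, (9|13)=+1; sign (−1)^0·+1^4·+1^3 = +1.
(a,b)_7: α=0, u≡3; β=-1, v≡4 (mod 7); (3|7)=-1, (4|7)=+1; sign (−1)^0·-1^-1·+1^0 = -1.
(a,b)_17: α=0, u≡8; β=1, v≡8 (mod 17); (8|17)=+1, (8|17)=+1; sign (−1)^0·+1^1·+1^0 = +1.
(a,b)_∞: sgn(13)=+, sgn(90321)=+, so +1.
(a,b)_11: α=0, u≡7; β=1, v≡4 (mod 11); (7|11)=-1, (4|11)=+1; sign (−1)^0·-1^1·+1^0 = -1.
(a,b)_5: α=0, u≡3; β=2, v≡1 (mod 5); (3|5)=-1, (1|5)=+1; sign (−1)^0·-1^2·+1^0 = +1.
(a,b)_3: α=-2, u≡1; β=1, v≡2 (mod 3); (1|3)=+1, (2|3)=-1; sign (−1)^0·+1^1·-1^-2 = +1.
(13, 90321 / ℚ) ramifies at {7, 11}: a division algebra.

[7, 11]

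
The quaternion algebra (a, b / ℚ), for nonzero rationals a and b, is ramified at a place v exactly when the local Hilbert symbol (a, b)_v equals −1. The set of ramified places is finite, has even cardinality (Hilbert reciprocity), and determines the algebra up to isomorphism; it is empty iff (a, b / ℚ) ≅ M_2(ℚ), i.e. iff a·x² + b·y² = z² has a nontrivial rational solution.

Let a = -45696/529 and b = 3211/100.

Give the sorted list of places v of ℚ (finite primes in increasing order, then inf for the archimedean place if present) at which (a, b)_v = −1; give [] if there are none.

Mod squares: a ≡ -714, b ≡ 19. Check v ∈ {∞, 2, 3, 5, 7, 13, 17, 19, 23}.
v=13: a=13^0·(≡10), b=13^2·(≡5) mod 13; (10|13)=+1, (5|13)=-1; (−1)^{0·2·6}·(+1)^2·(-1)^0 = +1.
v=2: v_2(a)=7, v_2(b)=-2; units ≡ 3, 3 (mod 8); ε·ε+αω+βω = 1·1+7·1+-2·1 ≡ 0  ⇒  (a,b)_2 = +1.
v=∞: -714 < 0 and 19 > 0  ⇒  (a,b)_∞ = +1.
v=7: a=7^1·(≡6), b=7^0·(≡6) mod 7; (6|7)=-1, (6|7)=-1; (−1)^{1·0·3}·(-1)^0·(-1)^1 = -1.
v=5: a=5^0·(≡1), b=5^-2·(≡4) mod 5; (1|5)=+1, (4|5)=+1; (−1)^{0·-2·2}·(+1)^-2·(+1)^0 = +1.
v=17: a=17^1·(≡16), b=17^0·(≡1) mod 17; (16|17)=+1, (1|17)=+1; (−1)^{1·0·8}·(+1)^0·(+1)^1 = +1.
v=23: a=23^-2·(≡5), b=23^0·(≡19) mod 23; (5|23)=-1, (19|23)=-1; (−1)^{-2·0·11}·(-1)^0·(-1)^-2 = +1.
v=3: a=3^1·(≡2), b=3^0·(≡1) mod 3; (2|3)=-1, (1|3)=+1; (−1)^{1·0·1}·(-1)^0·(+1)^1 = +1.
v=19: a=19^0·(≡13), b=19^1·(≡11) mod 19; (13|19)=-1, (11|19)=+1; (−1)^{0·1·9}·(-1)^1·(+1)^0 = -1.
(-714, 19 / ℚ) ramifies at {7, 19}: a division algebra.

[7, 19]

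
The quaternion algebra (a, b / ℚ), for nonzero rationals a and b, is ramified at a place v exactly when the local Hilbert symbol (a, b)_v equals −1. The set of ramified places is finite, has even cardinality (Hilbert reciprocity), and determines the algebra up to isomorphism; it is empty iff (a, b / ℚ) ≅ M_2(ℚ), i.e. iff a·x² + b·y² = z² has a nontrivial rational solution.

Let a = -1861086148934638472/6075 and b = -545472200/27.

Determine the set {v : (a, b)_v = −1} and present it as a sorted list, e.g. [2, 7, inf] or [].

Mod squares: a ≡ -6, b ≡ -16364166. Check v ∈ {∞, 2, 3, 5, 7, 11, 13, 17, 19, 41, 43}.
v=2: v_2(a)=3, v_2(b)=3; units ≡ 5, 5 (mod 8); ε·ε+αω+βω = 0·0+3·1+3·1 ≡ 0  ⇒  (a,b)_2 = +1.
v=13: a=13^0·(≡6), b=13^1·(≡11) mod 13; (6|13)=-1, (11|13)=-1; (−1)^{0·1·6}·(-1)^1·(-1)^0 = -1.
v=43: a=43^2·(≡2), b=43^1·(≡25) mod 43; (2|43)=-1, (25|43)=+1; (−1)^{2·1·21}·(-1)^1·(+1)^2 = -1.
v=7: a=7^2·(≡4), b=7^1·(≡5) mod 7; (4|7)=+1, (5|7)=-1; (−1)^{2·1·3}·(+1)^1·(-1)^2 = +1.
v=19: a=19^2·(≡10), b=19^0·(≡2) mod 19; (10|19)=-1, (2|19)=-1; (−1)^{2·0·9}·(-1)^0·(-1)^2 = +1.
v=3: a=3^-5·(≡1), b=3^-3·(≡1) mod 3; (1|3)=+1, (1|3)=+1; (−1)^{-5·-3·1}·(+1)^-3·(+1)^-5 = -1.
v=∞: -6 < 0 and -16364166 < 0  ⇒  (a,b)_∞ = -1.
v=41: a=41^2·(≡27), b=41^1·(≡2) mod 41; (27|41)=-1, (2|41)=+1; (−1)^{2·1·20}·(-1)^1·(+1)^2 = -1.
v=5: a=5^-2·(≡1), b=5^2·(≡1) mod 5; (1|5)=+1, (1|5)=+1; (−1)^{-2·2·2}·(+1)^2·(+1)^-2 = +1.
v=11: a=11^4·(≡5), b=11^0·(≡7) mod 11; (5|11)=+1, (7|11)=-1; (−1)^{4·0·5}·(+1)^0·(-1)^4 = +1.
v=17: a=17^2·(≡7), b=17^1·(≡5) mod 17; (7|17)=-1, (5|17)=-1; (−1)^{2·1·8}·(-1)^1·(-1)^2 = -1.
Ram(-6, -16364166) = {3, 13, 17, 41, 43, ∞}; no ℚ_3-point on the conic.

[3, 13, 17, 41, 43, inf]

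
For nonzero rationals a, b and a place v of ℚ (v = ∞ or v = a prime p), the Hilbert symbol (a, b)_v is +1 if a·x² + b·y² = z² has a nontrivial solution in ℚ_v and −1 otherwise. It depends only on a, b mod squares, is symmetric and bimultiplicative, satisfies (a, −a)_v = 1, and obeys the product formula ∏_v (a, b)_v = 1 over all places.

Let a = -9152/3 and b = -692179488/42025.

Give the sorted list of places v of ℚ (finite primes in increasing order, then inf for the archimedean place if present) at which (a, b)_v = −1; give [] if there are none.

[3, 7, 11, inf]

(a, b) ≡ (-429, -2002) mod (ℚ^×)²; places V = {2, 3, 5, 7, 11, 13, 41, ∞}.
(a,b)_∞: sgn(-429)=−, sgn(-2002)=−, so -1.
(a,b)_5: α=0, u≡1; β=-2, v≡2 (mod 5); (1|5)=+1, (2|5)=-1; sign (−1)^0·+1^-2·-1^0 = +1.
(a,b)_3: α=-1, u≡1; β=2, v≡2 (mod 3); (1|3)=+1, (2|3)=-1; sign (−1)^0·+1^2·-1^-1 = -1.
(a,b)_11: α=1, u≡5; β=1, v≡3 (mod 11); (5|11)=+1, (3|11)=+1; sign (−1)^1·+1^1·+1^1 = -1.
(a,b)_13: α=1, u≡8; β=1, v≡2 (mod 13); (8|13)=-1, (2|13)=-1; sign (−1)^0·-1^1·-1^1 = +1.
(a,b)_7: α=0, u≡6; β=5, v≡1 (mod 7); (6|7)=-1, (1|7)=+1; sign (−1)^0·-1^5·+1^0 = -1.
(a,b)_2: α=6, β=5; u≡3, v≡7 (mod 8); ε(u)ε(v)=1·1, αω(v)=6·0, βω(u)=5·1; sum ≡ 0  ⇒  +1.
(a,b)_41: α=0, u≡38; β=-2, v≡27 (mod 41); (38|41)=-1, (27|41)=-1; sign (−1)^0·-1^-2·-1^0 = +1.
|Ram(-429, -2002)| = 4, even; anisotropic at {3, 7, 11, ∞}.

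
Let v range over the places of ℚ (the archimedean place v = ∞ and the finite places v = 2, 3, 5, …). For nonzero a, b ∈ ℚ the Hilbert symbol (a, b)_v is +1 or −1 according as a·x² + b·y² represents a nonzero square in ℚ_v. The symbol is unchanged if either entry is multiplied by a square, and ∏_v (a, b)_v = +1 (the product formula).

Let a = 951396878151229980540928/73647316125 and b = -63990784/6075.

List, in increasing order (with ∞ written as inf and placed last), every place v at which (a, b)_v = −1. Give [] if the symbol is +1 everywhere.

[3, 5, 11, 13]

(a, b) ≡ (56810, -187473) mod (ℚ^×)²; places V = {2, 3, 5, 11, 13, 19, 23, 29, 31, ∞}.
(a,b)_19: α=3, u≡1; β=1, v≡3 (mod 19); (1|19)=+1, (3|19)=-1; sign (−1)^1·+1^1·-1^3 = +1.
(a,b)_11: α=4, u≡6; β=1, v≡2 (mod 11); (6|11)=-1, (2|11)=-1; sign (−1)^0·-1^1·-1^4 = -1.
(a,b)_29: α=-2, u≡16; β=0, v≡15 (mod 29); (16|29)=+1, (15|29)=-1; sign (−1)^0·+1^0·-1^-2 = +1.
(a,b)_31: α=-2, u≡1; β=0, v≡26 (mod 31); (1|31)=+1, (26|31)=-1; sign (−1)^0·+1^0·-1^-2 = +1.
(a,b)_23: α=3, u≡2; β=1, v≡11 (mod 23); (2|23)=+1, (11|23)=-1; sign (−1)^1·+1^1·-1^3 = +1.
(a,b)_3: α=-6, u≡2; β=-5, v≡2 (mod 3); (2|3)=-1, (2|3)=-1; sign (−1)^0·-1^-5·-1^-6 = -1.
(a,b)_13: α=5, u≡6; β=1, v≡1 (mod 13); (6|13)=-1, (1|13)=+1; sign (−1)^0·-1^1·+1^5 = -1.
(a,b)_5: α=-3, u≡2; β=-2, v≡2 (mod 5); (2|5)=-1, (2|5)=-1; sign (−1)^0·-1^-2·-1^-3 = -1.
(a,b)_∞: sgn(56810)=+, sgn(-187473)=−, so +1.
(a,b)_2: α=21, β=10; u≡5, v≡7 (mod 8); ε(u)ε(v)=0·1, αω(v)=21·0, βω(u)=10·1; sum ≡ 0  ⇒  +1.
Ram(56810, -187473) = {3, 5, 11, 13}; no ℚ_3-point on the conic.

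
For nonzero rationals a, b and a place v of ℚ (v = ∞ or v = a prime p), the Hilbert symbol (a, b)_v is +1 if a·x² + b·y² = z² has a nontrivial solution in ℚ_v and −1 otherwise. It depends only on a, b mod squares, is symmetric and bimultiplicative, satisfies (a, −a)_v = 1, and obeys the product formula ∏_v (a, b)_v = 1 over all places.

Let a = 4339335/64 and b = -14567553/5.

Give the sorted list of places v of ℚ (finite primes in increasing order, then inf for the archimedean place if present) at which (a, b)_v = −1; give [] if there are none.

(a, b) ≡ (15015, -1365) mod (ℚ^×)²; places V = {2, 3, 5, 7, 11, 13, 17, ∞}.
(a,b)_2: α=-6, β=0; u≡7, v≡3 (mod 8); ε(u)ε(v)=1·1, αω(v)=-6·1, βω(u)=0·0; sum ≡ 1  ⇒  -1.
(a,b)_3: α=1, u≡1; β=3, v≡1 (mod 3); (1|3)=+1, (1|3)=+1; sign (−1)^1·+1^3·+1^1 = -1.
(a,b)_7: α=1, u≡6; β=3, v≡1 (mod 7); (6|7)=-1, (1|7)=+1; sign (−1)^1·-1^3·+1^1 = +1.
(a,b)_∞: sgn(15015)=+, sgn(-1365)=−, so +1.
(a,b)_13: α=1, u≡6; β=1, v≡9 (mod 13); (6|13)=-1, (9|13)=+1; sign (−1)^0·-1^1·+1^1 = -1.
(a,b)_17: α=2, u≡16; β=0, v≡14 (mod 17); (16|17)=+1, (14|17)=-1; sign (−1)^0·+1^0·-1^2 = +1.
(a,b)_5: α=1, u≡3; β=-1, v≡2 (mod 5); (3|5)=-1, (2|5)=-1; sign (−1)^0·-1^-1·-1^1 = +1.
(a,b)_11: α=1, u≡4; β=2, v≡7 (mod 11); (4|11)=+1, (7|11)=-1; sign (−1)^0·+1^2·-1^1 = -1.
(15015, -1365 / ℚ) ramifies at {2, 3, 11, 13}: a division algebra.

[2, 3, 11, 13]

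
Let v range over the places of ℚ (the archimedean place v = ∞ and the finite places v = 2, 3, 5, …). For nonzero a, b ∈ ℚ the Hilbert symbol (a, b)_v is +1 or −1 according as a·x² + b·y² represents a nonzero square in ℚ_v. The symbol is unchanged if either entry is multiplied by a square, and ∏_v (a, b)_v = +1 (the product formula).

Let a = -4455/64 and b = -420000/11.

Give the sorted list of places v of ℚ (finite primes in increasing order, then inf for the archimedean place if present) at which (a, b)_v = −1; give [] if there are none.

Mod squares: a ≡ -55, b ≡ -462. Check v ∈ {∞, 2, 3, 5, 7, 11}.
v=5: a=5^1·(≡1), b=5^4·(≡3) mod 5; (1|5)=+1, (3|5)=-1; (−1)^{1·4·2}·(+1)^4·(-1)^1 = -1.
v=3: a=3^4·(≡2), b=3^1·(≡2) mod 3; (2|3)=-1, (2|3)=-1; (−1)^{4·1·1}·(-1)^1·(-1)^4 = -1.
v=∞: -55 < 0 and -462 < 0  ⇒  (a,b)_∞ = -1.
v=7: a=7^0·(≡4), b=7^1·(≡1) mod 7; (4|7)=+1, (1|7)=+1; (−1)^{0·1·3}·(+1)^1·(+1)^0 = +1.
v=11: a=11^1·(≡10), b=11^-1·(≡2) mod 11; (10|11)=-1, (2|11)=-1; (−1)^{1·-1·5}·(-1)^-1·(-1)^1 = -1.
v=2: v_2(a)=-6, v_2(b)=5; units ≡ 1, 1 (mod 8); ε·ε+αω+βω = 0·0+-6·0+5·0 ≡ 0  ⇒  (a,b)_2 = +1.
(-55, -462 / ℚ) ramifies at {3, 5, 11, ∞}: a division algebra.

[3, 5, 11, inf]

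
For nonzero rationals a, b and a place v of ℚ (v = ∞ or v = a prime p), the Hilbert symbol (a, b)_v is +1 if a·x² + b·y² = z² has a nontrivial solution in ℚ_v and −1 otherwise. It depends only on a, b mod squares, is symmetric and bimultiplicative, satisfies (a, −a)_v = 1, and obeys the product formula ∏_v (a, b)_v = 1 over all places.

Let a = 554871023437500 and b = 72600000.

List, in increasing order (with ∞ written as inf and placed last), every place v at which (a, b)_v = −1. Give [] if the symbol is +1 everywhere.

Mod squares: a ≡ 55, b ≡ 15. Check v ∈ {∞, 2, 3, 5, 7, 11}.
v=11: a=11^5·(≡3), b=11^2·(≡5) mod 11; (3|11)=+1, (5|11)=+1; (−1)^{5·2·5}·(+1)^2·(+1)^5 = +1.
v=3: a=3^2·(≡1), b=3^1·(≡2) mod 3; (1|3)=+1, (2|3)=-1; (−1)^{2·1·1}·(+1)^1·(-1)^2 = +1.
v=2: v_2(a)=2, v_2(b)=6; units ≡ 7, 7 (mod 8); ε·ε+αω+βω = 1·1+2·0+6·0 ≡ 1  ⇒  (a,b)_2 = -1.
v=7: a=7^2·(≡5), b=7^0·(≡4) mod 7; (5|7)=-1, (4|7)=+1; (−1)^{2·0·3}·(-1)^0·(+1)^2 = +1.
v=5: a=5^9·(≡4), b=5^5·(≡2) mod 5; (4|5)=+1, (2|5)=-1; (−1)^{9·5·2}·(+1)^5·(-1)^9 = -1.
v=∞: 55 > 0 and 15 > 0  ⇒  (a,b)_∞ = +1.
(55, 15 / ℚ) ramifies at {2, 5}: a division algebra.

[2, 5]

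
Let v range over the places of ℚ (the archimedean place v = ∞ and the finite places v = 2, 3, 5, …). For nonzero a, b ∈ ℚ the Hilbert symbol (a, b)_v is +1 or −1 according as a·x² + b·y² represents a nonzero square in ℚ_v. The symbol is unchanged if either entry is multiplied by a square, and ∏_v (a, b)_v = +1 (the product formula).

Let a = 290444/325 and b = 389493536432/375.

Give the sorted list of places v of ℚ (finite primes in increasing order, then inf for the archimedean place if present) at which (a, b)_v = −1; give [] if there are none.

(a, b) ≡ (943943, 217222005) mod (ℚ^×)²; places V = {2, 3, 5, 7, 11, 13, 17, 23, 37, 41, ∞}.
(a,b)_3: α=0, u≡2; β=-1, v≡1 (mod 3); (2|3)=-1, (1|3)=+1; sign (−1)^0·-1^-1·+1^0 = -1.
(a,b)_5: α=-2, u≡3; β=-3, v≡4 (mod 5); (3|5)=-1, (4|5)=+1; sign (−1)^0·-1^-3·+1^-2 = -1.
(a,b)_∞: sgn(943943)=+, sgn(217222005)=+, so +1.
(a,b)_23: α=1, u≡8; β=1, v≡15 (mod 23); (8|23)=+1, (15|23)=-1; sign (−1)^1·+1^1·-1^1 = +1.
(a,b)_13: α=-1, u≡2; β=1, v≡1 (mod 13); (2|13)=-1, (1|13)=+1; sign (−1)^0·-1^1·+1^-1 = -1.
(a,b)_2: α=2, β=4; u≡7, v≡5 (mod 8); ε(u)ε(v)=1·0, αω(v)=2·1, βω(u)=4·0; sum ≡ 0  ⇒  +1.
(a,b)_11: α=1, u≡8; β=1, v≡6 (mod 11); (8|11)=-1, (6|11)=-1; sign (−1)^1·-1^1·-1^1 = -1.
(a,b)_41: α=1, u≡3; β=2, v≡15 (mod 41); (3|41)=-1, (15|41)=-1; sign (−1)^0·-1^2·-1^1 = -1.
(a,b)_37: α=0, u≡10; β=1, v≡34 (mod 37); (10|37)=+1, (34|37)=+1; sign (−1)^0·+1^1·+1^0 = +1.
(a,b)_17: α=0, u≡8; β=1, v≡13 (mod 17); (8|17)=+1, (13|17)=+1; sign (−1)^0·+1^1·+1^0 = +1.
(a,b)_7: α=1, u≡1; β=1, v≡4 (mod 7); (1|7)=+1, (4|7)=+1; sign (−1)^1·+1^1·+1^1 = -1.
|Ram(943943, 217222005)| = 6, even; anisotropic at {3, 5, 7, 11, 13, 41}.

[3, 5, 7, 11, 13, 41]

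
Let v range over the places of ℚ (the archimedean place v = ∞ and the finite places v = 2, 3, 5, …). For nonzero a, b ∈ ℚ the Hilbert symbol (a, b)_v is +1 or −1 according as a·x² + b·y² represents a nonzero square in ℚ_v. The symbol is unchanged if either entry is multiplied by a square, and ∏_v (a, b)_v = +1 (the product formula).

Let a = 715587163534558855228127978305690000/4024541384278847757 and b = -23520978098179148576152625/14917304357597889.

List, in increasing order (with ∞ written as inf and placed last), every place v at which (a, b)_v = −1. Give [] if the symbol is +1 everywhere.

[5, 13, 19, 31]

Mod squares: a ≡ 10023013, b ≡ -2945. Check v ∈ {∞, 2, 3, 5, 7, 11, 13, 17, 19, 23, 31, 41, 47}.
v=7: a=7^15·(≡4), b=7^10·(≡4) mod 7; (4|7)=+1, (4|7)=+1; (−1)^{15·10·3}·(+1)^10·(+1)^15 = +1.
v=17: a=17^3·(≡12), b=17^2·(≡9) mod 17; (12|17)=-1, (9|17)=+1; (−1)^{3·2·8}·(-1)^2·(+1)^3 = +1.
v=3: a=3^-6·(≡1), b=3^-10·(≡1) mod 3; (1|3)=+1, (1|3)=+1; (−1)^{-6·-10·1}·(+1)^-10·(+1)^-6 = +1.
v=23: a=23^-2·(≡18), b=23^-2·(≡21) mod 23; (18|23)=+1, (21|23)=-1; (−1)^{-2·-2·11}·(+1)^-2·(-1)^-2 = +1.
v=13: a=13^-3·(≡3), b=13^-2·(≡2) mod 13; (3|13)=+1, (2|13)=-1; (−1)^{-3·-2·6}·(+1)^-2·(-1)^-3 = -1.
v=2: v_2(a)=4, v_2(b)=0; units ≡ 5, 7 (mod 8); ε·ε+αω+βω = 0·1+4·0+0·1 ≡ 0  ⇒  (a,b)_2 = +1.
v=∞: 10023013 > 0 and -2945 < 0  ⇒  (a,b)_∞ = +1.
v=41: a=41^-6·(≡29), b=41^-4·(≡38) mod 41; (29|41)=-1, (38|41)=-1; (−1)^{-6·-4·20}·(-1)^-4·(-1)^-6 = +1.
v=11: a=11^9·(≡3), b=11^6·(≡9) mod 11; (3|11)=+1, (9|11)=+1; (−1)^{9·6·5}·(+1)^6·(+1)^9 = +1.
v=19: a=19^1·(≡9), b=19^1·(≡9) mod 19; (9|19)=+1, (9|19)=+1; (−1)^{1·1·9}·(+1)^1·(+1)^1 = -1.
v=31: a=31^1·(≡27), b=31^1·(≡15) mod 31; (27|31)=-1, (15|31)=-1; (−1)^{1·1·15}·(-1)^1·(-1)^1 = -1.
v=5: a=5^4·(≡2), b=5^3·(≡1) mod 5; (2|5)=-1, (1|5)=+1; (−1)^{4·3·2}·(-1)^3·(+1)^4 = -1.
v=47: a=47^2·(≡25), b=47^2·(≡6) mod 47; (25|47)=+1, (6|47)=+1; (−1)^{2·2·23}·(+1)^2·(+1)^2 = +1.
|Ram(10023013, -2945)| = 4, even; anisotropic at {5, 13, 19, 31}.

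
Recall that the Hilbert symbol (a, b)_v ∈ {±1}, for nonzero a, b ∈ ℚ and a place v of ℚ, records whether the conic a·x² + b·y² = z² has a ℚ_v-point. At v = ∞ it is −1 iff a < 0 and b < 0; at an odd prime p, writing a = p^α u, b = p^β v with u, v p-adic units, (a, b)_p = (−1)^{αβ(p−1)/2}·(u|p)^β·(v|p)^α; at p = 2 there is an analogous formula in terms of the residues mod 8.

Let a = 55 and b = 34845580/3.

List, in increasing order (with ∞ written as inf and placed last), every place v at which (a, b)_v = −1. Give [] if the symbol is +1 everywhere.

(a, b) ≡ (55, 1785) mod (ℚ^×)²; places V = {2, 3, 5, 7, 11, 17, ∞}.
(a,b)_2: α=0, β=2; u≡7, v≡1 (mod 8); ε(u)ε(v)=1·0, αω(v)=0·0, βω(u)=2·0; sum ≡ 0  ⇒  +1.
(a,b)_17: α=0, u≡4; β=1, v≡11 (mod 17); (4|17)=+1, (11|17)=-1; sign (−1)^0·+1^1·-1^0 = +1.
(a,b)_7: α=0, u≡6; β=1, v≡3 (mod 7); (6|7)=-1, (3|7)=-1; sign (−1)^0·-1^1·-1^0 = -1.
(a,b)_5: α=1, u≡1; β=1, v≡2 (mod 5); (1|5)=+1, (2|5)=-1; sign (−1)^0·+1^1·-1^1 = -1.
(a,b)_11: α=1, u≡5; β=4, v≡5 (mod 11); (5|11)=+1, (5|11)=+1; sign (−1)^0·+1^4·+1^1 = +1.
(a,b)_3: α=0, u≡1; β=-1, v≡1 (mod 3); (1|3)=+1, (1|3)=+1; sign (−1)^0·+1^-1·+1^0 = +1.
(a,b)_∞: sgn(55)=+, sgn(1785)=+, so +1.
|Ram(55, 1785)| = 2, even; anisotropic at {5, 7}.

[5, 7]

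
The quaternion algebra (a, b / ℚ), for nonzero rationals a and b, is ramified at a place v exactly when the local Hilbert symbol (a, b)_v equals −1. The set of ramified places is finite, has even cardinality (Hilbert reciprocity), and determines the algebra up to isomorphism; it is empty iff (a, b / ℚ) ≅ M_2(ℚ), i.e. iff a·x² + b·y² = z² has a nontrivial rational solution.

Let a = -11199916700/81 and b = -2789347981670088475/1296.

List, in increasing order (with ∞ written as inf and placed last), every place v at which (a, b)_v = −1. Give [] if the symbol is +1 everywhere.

Mod squares: a ≡ -310247, b ≡ -19. Check v ∈ {∞, 2, 3, 5, 7, 13, 19, 23, 41, 47}.
v=13: a=13^0·(≡5), b=13^2·(≡5) mod 13; (5|13)=-1, (5|13)=-1; (−1)^{0·2·6}·(-1)^2·(-1)^0 = +1.
v=47: a=47^1·(≡39), b=47^2·(≡37) mod 47; (39|47)=-1, (37|47)=+1; (−1)^{1·2·23}·(-1)^2·(+1)^1 = +1.
v=5: a=5^2·(≡2), b=5^2·(≡1) mod 5; (2|5)=-1, (1|5)=+1; (−1)^{2·2·2}·(-1)^2·(+1)^2 = +1.
v=19: a=19^2·(≡4), b=19^3·(≡10) mod 19; (4|19)=+1, (10|19)=-1; (−1)^{2·3·9}·(+1)^3·(-1)^2 = +1.
v=23: a=23^1·(≡13), b=23^2·(≡9) mod 23; (13|23)=+1, (9|23)=+1; (−1)^{1·2·11}·(+1)^2·(+1)^1 = +1.
v=3: a=3^-4·(≡1), b=3^-4·(≡2) mod 3; (1|3)=+1, (2|3)=-1; (−1)^{-4·-4·1}·(+1)^-4·(-1)^-4 = +1.
v=41: a=41^1·(≡9), b=41^2·(≡35) mod 41; (9|41)=+1, (35|41)=-1; (−1)^{1·2·20}·(+1)^2·(-1)^1 = -1.
v=2: v_2(a)=2, v_2(b)=-4; units ≡ 1, 5 (mod 8); ε·ε+αω+βω = 0·0+2·1+-4·0 ≡ 0  ⇒  (a,b)_2 = +1.
v=7: a=7^1·(≡6), b=7^2·(≡1) mod 7; (6|7)=-1, (1|7)=+1; (−1)^{1·2·3}·(-1)^2·(+1)^1 = +1.
v=∞: -310247 < 0 and -19 < 0  ⇒  (a,b)_∞ = -1.
Ram(-310247, -19) = {41, ∞}; no ℚ_41-point on the conic.

[41, inf]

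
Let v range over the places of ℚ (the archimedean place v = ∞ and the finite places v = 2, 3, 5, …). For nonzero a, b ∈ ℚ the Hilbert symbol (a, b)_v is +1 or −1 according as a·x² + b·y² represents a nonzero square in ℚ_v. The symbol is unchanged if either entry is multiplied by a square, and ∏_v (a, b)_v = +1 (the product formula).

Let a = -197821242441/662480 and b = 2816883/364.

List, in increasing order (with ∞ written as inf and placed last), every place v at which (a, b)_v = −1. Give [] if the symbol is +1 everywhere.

[5, 13]

(a, b) ≡ (-5, 273) mod (ℚ^×)²; places V = {2, 3, 5, 7, 13, 17, 19, ∞}.
(a,b)_17: α=4, u≡3; β=2, v≡13 (mod 17); (3|17)=-1, (13|17)=+1; sign (−1)^0·-1^2·+1^4 = +1.
(a,b)_19: α=2, u≡8; β=2, v≡17 (mod 19); (8|19)=-1, (17|19)=+1; sign (−1)^0·-1^2·+1^2 = +1.
(a,b)_7: α=-2, u≡1; β=-1, v≡2 (mod 7); (1|7)=+1, (2|7)=+1; sign (−1)^0·+1^-1·+1^-2 = +1.
(a,b)_3: α=8, u≡1; β=3, v≡1 (mod 3); (1|3)=+1, (1|3)=+1; sign (−1)^0·+1^3·+1^8 = +1.
(a,b)_2: α=-4, β=-2; u≡3, v≡1 (mod 8); ε(u)ε(v)=1·0, αω(v)=-4·0, βω(u)=-2·1; sum ≡ 0  ⇒  +1.
(a,b)_5: α=-1, u≡4; β=0, v≡2 (mod 5); (4|5)=+1, (2|5)=-1; sign (−1)^0·+1^0·-1^-1 = -1.
(a,b)_∞: sgn(-5)=−, sgn(273)=+, so +1.
(a,b)_13: α=-2, u≡5; β=-1, v≡2 (mod 13); (5|13)=-1, (2|13)=-1; sign (−1)^0·-1^-1·-1^-2 = -1.
|Ram(-5, 273)| = 2, even; anisotropic at {5, 13}.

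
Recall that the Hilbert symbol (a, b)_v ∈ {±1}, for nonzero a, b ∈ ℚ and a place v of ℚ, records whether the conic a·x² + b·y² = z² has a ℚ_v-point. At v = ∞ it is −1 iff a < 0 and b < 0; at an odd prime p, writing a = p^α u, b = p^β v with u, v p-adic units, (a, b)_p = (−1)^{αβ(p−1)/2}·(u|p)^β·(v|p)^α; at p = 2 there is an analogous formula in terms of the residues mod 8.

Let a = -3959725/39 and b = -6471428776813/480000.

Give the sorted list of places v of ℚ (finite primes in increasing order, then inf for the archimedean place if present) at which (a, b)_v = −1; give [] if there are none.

Mod squares: a ≡ -51051, b ≡ -39. Check v ∈ {∞, 2, 3, 5, 7, 11, 13, 17}.
v=3: a=3^-1·(≡2), b=3^-1·(≡2) mod 3; (2|3)=-1, (2|3)=-1; (−1)^{-1·-1·1}·(-1)^-1·(-1)^-1 = -1.
v=13: a=13^-1·(≡12), b=13^1·(≡9) mod 13; (12|13)=+1, (9|13)=+1; (−1)^{-1·1·6}·(+1)^1·(+1)^-1 = +1.
v=∞: -51051 < 0 and -39 < 0  ⇒  (a,b)_∞ = -1.
v=11: a=11^3·(≡1), b=11^4·(≡5) mod 11; (1|11)=+1, (5|11)=+1; (−1)^{3·4·5}·(+1)^4·(+1)^3 = +1.
v=5: a=5^2·(≡4), b=5^-4·(≡4) mod 5; (4|5)=+1, (4|5)=+1; (−1)^{2·-4·2}·(+1)^-4·(+1)^2 = +1.
v=2: v_2(a)=0, v_2(b)=-8; units ≡ 5, 1 (mod 8); ε·ε+αω+βω = 0·0+0·0+-8·1 ≡ 0  ⇒  (a,b)_2 = +1.
v=17: a=17^1·(≡12), b=17^2·(≡5) mod 17; (12|17)=-1, (5|17)=-1; (−1)^{1·2·8}·(-1)^2·(-1)^1 = -1.
v=7: a=7^1·(≡4), b=7^6·(≡5) mod 7; (4|7)=+1, (5|7)=-1; (−1)^{1·6·3}·(+1)^6·(-1)^1 = -1.
Ram(-51051, -39) = {3, 7, 17, ∞}; no ℚ_3-point on the conic.

[3, 7, 17, inf]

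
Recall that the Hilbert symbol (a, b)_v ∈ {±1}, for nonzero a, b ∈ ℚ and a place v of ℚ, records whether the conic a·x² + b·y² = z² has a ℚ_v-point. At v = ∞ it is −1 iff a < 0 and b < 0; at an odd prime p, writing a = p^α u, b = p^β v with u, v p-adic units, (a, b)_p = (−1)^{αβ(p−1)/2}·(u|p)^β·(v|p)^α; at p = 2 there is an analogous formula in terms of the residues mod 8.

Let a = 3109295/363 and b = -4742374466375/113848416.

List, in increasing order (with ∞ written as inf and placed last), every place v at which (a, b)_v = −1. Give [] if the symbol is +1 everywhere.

[2, 3, 5, 37]

(a, b) ≡ (3885, -7770) mod (ℚ^×)²; places V = {2, 3, 5, 7, 11, 13, 19, 37, ∞}.
(a,b)_13: α=0, u≡6; β=2, v≡3 (mod 13); (6|13)=-1, (3|13)=+1; sign (−1)^0·-1^2·+1^0 = +1.
(a,b)_2: α=0, β=-5; u≡5, v≡3 (mod 8); ε(u)ε(v)=0·1, αω(v)=0·1, βω(u)=-5·1; sum ≡ 1  ⇒  -1.
(a,b)_37: α=1, u≡20; β=1, v≡26 (mod 37); (20|37)=-1, (26|37)=+1; sign (−1)^0·-1^1·+1^1 = -1.
(a,b)_7: α=5, u≡4; β=5, v≡5 (mod 7); (4|7)=+1, (5|7)=-1; sign (−1)^1·+1^5·-1^5 = +1.
(a,b)_19: α=0, u≡1; β=2, v≡7 (mod 19); (1|19)=+1, (7|19)=+1; sign (−1)^0·+1^2·+1^0 = +1.
(a,b)_∞: sgn(3885)=+, sgn(-7770)=−, so +1.
(a,b)_11: α=-2, u≡8; β=-4, v≡7 (mod 11); (8|11)=-1, (7|11)=-1; sign (−1)^0·-1^-4·-1^-2 = +1.
(a,b)_5: α=1, u≡3; β=3, v≡4 (mod 5); (3|5)=-1, (4|5)=+1; sign (−1)^0·-1^3·+1^1 = -1.
(a,b)_3: α=-1, u≡2; β=-5, v≡2 (mod 3); (2|3)=-1, (2|3)=-1; sign (−1)^1·-1^-5·-1^-1 = -1.
(3885, -7770 / ℚ) ramifies at {2, 3, 5, 37}: a division algebra.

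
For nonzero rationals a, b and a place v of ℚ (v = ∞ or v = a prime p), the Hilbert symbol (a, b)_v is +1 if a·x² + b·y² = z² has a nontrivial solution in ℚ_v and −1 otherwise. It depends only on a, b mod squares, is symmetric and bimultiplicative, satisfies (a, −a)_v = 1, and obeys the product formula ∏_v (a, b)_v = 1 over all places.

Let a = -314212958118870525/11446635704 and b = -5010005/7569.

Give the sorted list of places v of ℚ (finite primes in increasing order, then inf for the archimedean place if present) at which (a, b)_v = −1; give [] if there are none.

Mod squares: a ≡ -6006, b ≡ -5. Check v ∈ {∞, 2, 3, 5, 7, 11, 13, 17, 29, 31, 37}.
v=37: a=37^2·(≡11), b=37^0·(≡29) mod 37; (11|37)=+1, (29|37)=-1; (−1)^{2·0·18}·(+1)^0·(-1)^2 = +1.
v=17: a=17^-2·(≡6), b=17^0·(≡12) mod 17; (6|17)=-1, (12|17)=-1; (−1)^{-2·0·8}·(-1)^0·(-1)^-2 = +1.
v=5: a=5^2·(≡1), b=5^1·(≡1) mod 5; (1|5)=+1, (1|5)=+1; (−1)^{2·1·2}·(+1)^1·(+1)^2 = +1.
v=11: a=11^5·(≡1), b=11^2·(≡10) mod 11; (1|11)=+1, (10|11)=-1; (−1)^{5·2·5}·(+1)^2·(-1)^5 = -1.
v=7: a=7^-1·(≡3), b=7^2·(≡2) mod 7; (3|7)=-1, (2|7)=+1; (−1)^{-1·2·3}·(-1)^2·(+1)^-1 = +1.
v=31: a=31^2·(≡28), b=31^0·(≡12) mod 31; (28|31)=+1, (12|31)=-1; (−1)^{2·0·15}·(+1)^0·(-1)^2 = +1.
v=∞: -6006 < 0 and -5 < 0  ⇒  (a,b)_∞ = -1.
v=13: a=13^3·(≡5), b=13^2·(≡7) mod 13; (5|13)=-1, (7|13)=-1; (−1)^{3·2·6}·(-1)^2·(-1)^3 = -1.
v=2: v_2(a)=-3, v_2(b)=0; units ≡ 5, 3 (mod 8); ε·ε+αω+βω = 0·1+-3·1+0·1 ≡ 1  ⇒  (a,b)_2 = -1.
v=3: a=3^3·(≡2), b=3^-2·(≡1) mod 3; (2|3)=-1, (1|3)=+1; (−1)^{3·-2·1}·(-1)^-2·(+1)^3 = +1.
v=29: a=29^-4·(≡12), b=29^-2·(≡20) mod 29; (12|29)=-1, (20|29)=+1; (−1)^{-4·-2·14}·(-1)^-2·(+1)^-4 = +1.
Ram(-6006, -5) = {2, 11, 13, ∞}; no ℚ_2-point on the conic.

[2, 11, 13, inf]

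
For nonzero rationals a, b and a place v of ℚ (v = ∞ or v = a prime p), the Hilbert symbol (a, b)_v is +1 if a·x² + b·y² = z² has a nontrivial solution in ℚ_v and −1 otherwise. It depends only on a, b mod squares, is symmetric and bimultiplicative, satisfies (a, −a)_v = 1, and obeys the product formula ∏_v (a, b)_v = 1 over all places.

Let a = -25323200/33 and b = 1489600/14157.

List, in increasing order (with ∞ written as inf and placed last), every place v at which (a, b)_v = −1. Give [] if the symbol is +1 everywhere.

[]

(a, b) ≡ (-10659, 247) mod (ℚ^×)²; places V = {2, 3, 5, 7, 11, 13, 17, 19, ∞}.
(a,b)_5: α=2, u≡4; β=2, v≡2 (mod 5); (4|5)=+1, (2|5)=-1; sign (−1)^0·+1^2·-1^2 = +1.
(a,b)_3: α=-1, u≡2; β=-2, v≡1 (mod 3); (2|3)=-1, (1|3)=+1; sign (−1)^0·-1^-2·+1^-1 = +1.
(a,b)_7: α=2, u≡2; β=2, v≡2 (mod 7); (2|7)=+1, (2|7)=+1; sign (−1)^0·+1^2·+1^2 = +1.
(a,b)_13: α=0, u≡1; β=-1, v≡6 (mod 13); (1|13)=+1, (6|13)=-1; sign (−1)^0·+1^-1·-1^0 = +1.
(a,b)_2: α=6, β=6; u≡5, v≡7 (mod 8); ε(u)ε(v)=0·1, αω(v)=6·0, βω(u)=6·1; sum ≡ 0  ⇒  +1.
(a,b)_11: α=-1, u≡7; β=-2, v≡5 (mod 11); (7|11)=-1, (5|11)=+1; sign (−1)^0·-1^-2·+1^-1 = +1.
(a,b)_19: α=1, u≡9; β=1, v≡3 (mod 19); (9|19)=+1, (3|19)=-1; sign (−1)^1·+1^1·-1^1 = +1.
(a,b)_17: α=1, u≡9; β=0, v≡2 (mod 17); (9|17)=+1, (2|17)=+1; sign (−1)^0·+1^0·+1^1 = +1.
(a,b)_∞: sgn(-10659)=−, sgn(247)=+, so +1.
Every local symbol is +1, so the conic -10659·x² + 247·y² = z² has ℚ_v-points for all v and hence a ℚ-point; (a, b / ℚ) ≅ M_2(ℚ).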